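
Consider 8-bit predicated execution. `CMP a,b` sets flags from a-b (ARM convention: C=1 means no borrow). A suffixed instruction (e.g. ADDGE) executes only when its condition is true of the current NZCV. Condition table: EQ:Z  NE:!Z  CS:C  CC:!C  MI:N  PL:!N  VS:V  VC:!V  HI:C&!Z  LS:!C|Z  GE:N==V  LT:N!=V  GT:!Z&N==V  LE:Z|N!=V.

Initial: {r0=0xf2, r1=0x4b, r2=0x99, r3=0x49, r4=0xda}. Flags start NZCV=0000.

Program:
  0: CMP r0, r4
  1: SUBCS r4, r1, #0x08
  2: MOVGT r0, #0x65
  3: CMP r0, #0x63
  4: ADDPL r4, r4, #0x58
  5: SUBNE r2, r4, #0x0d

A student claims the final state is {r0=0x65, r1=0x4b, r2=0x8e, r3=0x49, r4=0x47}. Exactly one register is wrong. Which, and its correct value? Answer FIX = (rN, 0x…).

FIX = (r4, 0x9b)

[0] flags=0010 → (cmp)
[1] flags=0010 CS?T → r4=0x43
[2] flags=0010 GT?T → r0=0x65
[3] flags=0010 → (cmp)
[4] flags=0010 PL?T → r4=0x9b
[5] flags=0010 NE?T → r2=0x8e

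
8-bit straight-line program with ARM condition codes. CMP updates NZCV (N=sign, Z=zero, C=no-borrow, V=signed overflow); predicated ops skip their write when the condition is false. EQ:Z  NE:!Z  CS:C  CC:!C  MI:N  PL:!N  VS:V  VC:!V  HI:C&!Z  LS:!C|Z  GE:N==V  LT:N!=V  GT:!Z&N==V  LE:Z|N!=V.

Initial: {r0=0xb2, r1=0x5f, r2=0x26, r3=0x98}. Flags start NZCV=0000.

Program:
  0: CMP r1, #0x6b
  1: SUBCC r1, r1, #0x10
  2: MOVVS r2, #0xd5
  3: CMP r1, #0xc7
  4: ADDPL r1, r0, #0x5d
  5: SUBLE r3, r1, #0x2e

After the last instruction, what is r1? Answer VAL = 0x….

[0] flags=1000 → (cmp)
[1] flags=1000 CC?T → r1=0x4f
[2] flags=1000 VS?F → skip
[3] flags=1001 → (cmp)
[4] flags=1001 PL?F → skip
[5] flags=1001 LE?F → skip

VAL = 0x4f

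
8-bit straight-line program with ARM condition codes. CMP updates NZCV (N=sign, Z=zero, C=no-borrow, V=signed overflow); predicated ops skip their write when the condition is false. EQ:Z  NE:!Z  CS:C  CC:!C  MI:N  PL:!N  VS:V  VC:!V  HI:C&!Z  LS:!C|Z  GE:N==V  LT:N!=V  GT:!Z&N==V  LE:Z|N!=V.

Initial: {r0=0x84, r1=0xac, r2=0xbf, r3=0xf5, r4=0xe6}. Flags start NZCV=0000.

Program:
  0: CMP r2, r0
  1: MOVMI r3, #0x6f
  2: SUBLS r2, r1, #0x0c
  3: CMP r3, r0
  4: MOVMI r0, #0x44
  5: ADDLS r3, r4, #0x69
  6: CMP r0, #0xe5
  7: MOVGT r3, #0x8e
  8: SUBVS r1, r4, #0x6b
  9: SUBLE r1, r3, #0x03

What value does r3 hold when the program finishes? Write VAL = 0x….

0: ✓ CMP  NZCV=0010
1: · MOVMI
2: · SUBLS
3: ✓ CMP  NZCV=0010
4: · MOVMI
5: · ADDLS
6: ✓ CMP  NZCV=1000
7: · MOVGT
8: · SUBVS
9: ✓ SUBLE  r1←0xf2

VAL = 0xf5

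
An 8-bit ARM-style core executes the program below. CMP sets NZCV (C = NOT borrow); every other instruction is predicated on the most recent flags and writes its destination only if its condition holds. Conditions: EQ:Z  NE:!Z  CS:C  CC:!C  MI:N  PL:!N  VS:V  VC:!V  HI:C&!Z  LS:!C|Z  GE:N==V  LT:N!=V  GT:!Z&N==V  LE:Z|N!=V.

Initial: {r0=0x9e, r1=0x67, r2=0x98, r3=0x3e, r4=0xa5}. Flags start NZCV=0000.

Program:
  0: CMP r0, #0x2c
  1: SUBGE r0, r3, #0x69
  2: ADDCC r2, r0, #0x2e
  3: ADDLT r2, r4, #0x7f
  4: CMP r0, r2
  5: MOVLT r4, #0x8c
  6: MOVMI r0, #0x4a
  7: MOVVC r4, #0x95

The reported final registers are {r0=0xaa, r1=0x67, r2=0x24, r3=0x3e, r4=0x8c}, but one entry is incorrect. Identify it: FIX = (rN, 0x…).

FIX = (r0, 0x9e)

0: ✓ CMP  NZCV=0011
1: · SUBGE
2: · ADDCC
3: ✓ ADDLT  r2←0x24
4: ✓ CMP  NZCV=0011
5: ✓ MOVLT  r4←0x8c
6: · MOVMI
7: · MOVVC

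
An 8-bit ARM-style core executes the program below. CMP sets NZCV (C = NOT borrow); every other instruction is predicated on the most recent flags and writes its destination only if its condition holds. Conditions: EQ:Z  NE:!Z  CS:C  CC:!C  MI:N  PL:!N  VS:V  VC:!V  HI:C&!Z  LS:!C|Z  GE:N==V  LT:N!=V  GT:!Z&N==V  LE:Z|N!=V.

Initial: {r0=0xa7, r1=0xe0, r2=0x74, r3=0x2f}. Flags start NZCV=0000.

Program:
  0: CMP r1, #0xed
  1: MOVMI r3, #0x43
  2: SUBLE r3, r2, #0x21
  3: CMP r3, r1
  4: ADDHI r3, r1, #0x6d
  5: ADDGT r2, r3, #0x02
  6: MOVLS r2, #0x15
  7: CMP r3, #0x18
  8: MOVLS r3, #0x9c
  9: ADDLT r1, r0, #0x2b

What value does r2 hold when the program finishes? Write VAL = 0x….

0: ✓ CMP  NZCV=1000
1: ✓ MOVMI  r3←0x43
2: ✓ SUBLE  r3←0x53
3: ✓ CMP  NZCV=0000
4: · ADDHI
5: ✓ ADDGT  r2←0x55
6: ✓ MOVLS  r2←0x15
7: ✓ CMP  NZCV=0010
8: · MOVLS
9: · ADDLT

VAL = 0x15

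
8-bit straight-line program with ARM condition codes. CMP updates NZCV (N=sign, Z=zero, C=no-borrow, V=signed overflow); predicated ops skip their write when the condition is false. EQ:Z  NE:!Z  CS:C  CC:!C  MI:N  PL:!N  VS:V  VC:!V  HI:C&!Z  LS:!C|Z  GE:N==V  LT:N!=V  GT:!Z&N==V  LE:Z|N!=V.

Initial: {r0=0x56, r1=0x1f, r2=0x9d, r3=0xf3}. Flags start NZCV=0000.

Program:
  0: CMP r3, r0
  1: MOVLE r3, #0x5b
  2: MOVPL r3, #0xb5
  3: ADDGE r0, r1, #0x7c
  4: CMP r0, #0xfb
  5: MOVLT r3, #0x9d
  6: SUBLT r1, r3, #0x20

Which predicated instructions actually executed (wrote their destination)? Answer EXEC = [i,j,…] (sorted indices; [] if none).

EXEC = [1]

[0] flags=1010 → (cmp)
[1] flags=1010 LE?T → r3=0x5b
[2] flags=1010 PL?F → skip
[3] flags=1010 GE?F → skip
[4] flags=0000 → (cmp)
[5] flags=0000 LT?F → skip
[6] flags=0000 LT?F → skip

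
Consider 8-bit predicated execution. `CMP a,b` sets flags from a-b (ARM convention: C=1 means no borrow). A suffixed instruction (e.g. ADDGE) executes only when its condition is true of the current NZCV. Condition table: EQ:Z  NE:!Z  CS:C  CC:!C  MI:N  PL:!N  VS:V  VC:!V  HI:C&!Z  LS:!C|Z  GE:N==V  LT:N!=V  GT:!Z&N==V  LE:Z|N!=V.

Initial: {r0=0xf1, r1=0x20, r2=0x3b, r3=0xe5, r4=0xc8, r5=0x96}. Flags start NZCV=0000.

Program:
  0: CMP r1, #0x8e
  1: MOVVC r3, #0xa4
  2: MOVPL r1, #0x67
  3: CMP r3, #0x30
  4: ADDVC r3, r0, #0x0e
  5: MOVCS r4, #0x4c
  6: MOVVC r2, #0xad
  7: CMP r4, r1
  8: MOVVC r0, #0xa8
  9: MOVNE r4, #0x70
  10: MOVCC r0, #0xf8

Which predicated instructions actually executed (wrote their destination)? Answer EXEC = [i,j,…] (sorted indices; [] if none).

EXEC = [4,5,6,8,9]

[0] flags=1001 → (cmp)
[1] flags=1001 VC?F → skip
[2] flags=1001 PL?F → skip
[3] flags=1010 → (cmp)
[4] flags=1010 VC?T → r3=0xff
[5] flags=1010 CS?T → r4=0x4c
[6] flags=1010 VC?T → r2=0xad
[7] flags=0010 → (cmp)
[8] flags=0010 VC?T → r0=0xa8
[9] flags=0010 NE?T → r4=0x70
[10] flags=0010 CC?F → skip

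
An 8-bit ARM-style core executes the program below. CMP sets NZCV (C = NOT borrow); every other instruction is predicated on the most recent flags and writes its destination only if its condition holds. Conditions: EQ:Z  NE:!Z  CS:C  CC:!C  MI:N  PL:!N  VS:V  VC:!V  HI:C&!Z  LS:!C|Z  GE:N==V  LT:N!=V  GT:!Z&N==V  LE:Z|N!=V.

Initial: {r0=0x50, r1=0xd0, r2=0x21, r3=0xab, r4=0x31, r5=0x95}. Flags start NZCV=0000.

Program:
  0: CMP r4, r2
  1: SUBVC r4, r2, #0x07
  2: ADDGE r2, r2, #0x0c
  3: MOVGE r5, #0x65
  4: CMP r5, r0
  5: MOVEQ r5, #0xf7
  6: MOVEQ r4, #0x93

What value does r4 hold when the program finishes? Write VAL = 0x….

[0] flags=0010 → (cmp)
[1] flags=0010 VC?T → r4=0x1a
[2] flags=0010 GE?T → r2=0x2d
[3] flags=0010 GE?T → r5=0x65
[4] flags=0010 → (cmp)
[5] flags=0010 EQ?F → skip
[6] flags=0010 EQ?F → skip

VAL = 0x1a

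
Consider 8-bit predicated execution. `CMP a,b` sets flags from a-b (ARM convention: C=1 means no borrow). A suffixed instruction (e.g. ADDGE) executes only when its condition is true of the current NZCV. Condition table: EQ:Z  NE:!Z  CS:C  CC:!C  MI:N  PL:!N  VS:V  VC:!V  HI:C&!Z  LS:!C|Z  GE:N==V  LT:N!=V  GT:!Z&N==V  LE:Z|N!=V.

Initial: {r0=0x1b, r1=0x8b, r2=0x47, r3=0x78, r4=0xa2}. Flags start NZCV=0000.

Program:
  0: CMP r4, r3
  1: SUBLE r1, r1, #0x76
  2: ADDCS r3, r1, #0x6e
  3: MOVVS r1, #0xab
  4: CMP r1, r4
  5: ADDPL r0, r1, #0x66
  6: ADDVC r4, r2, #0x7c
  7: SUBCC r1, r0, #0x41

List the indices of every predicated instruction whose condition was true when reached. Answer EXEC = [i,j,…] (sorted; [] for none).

0: ✓ CMP  NZCV=0011
1: ✓ SUBLE  r1←0x15
2: ✓ ADDCS  r3←0x83
3: ✓ MOVVS  r1←0xab
4: ✓ CMP  NZCV=0010
5: ✓ ADDPL  r0←0x11
6: ✓ ADDVC  r4←0xc3
7: · SUBCC

EXEC = [1,2,3,5,6]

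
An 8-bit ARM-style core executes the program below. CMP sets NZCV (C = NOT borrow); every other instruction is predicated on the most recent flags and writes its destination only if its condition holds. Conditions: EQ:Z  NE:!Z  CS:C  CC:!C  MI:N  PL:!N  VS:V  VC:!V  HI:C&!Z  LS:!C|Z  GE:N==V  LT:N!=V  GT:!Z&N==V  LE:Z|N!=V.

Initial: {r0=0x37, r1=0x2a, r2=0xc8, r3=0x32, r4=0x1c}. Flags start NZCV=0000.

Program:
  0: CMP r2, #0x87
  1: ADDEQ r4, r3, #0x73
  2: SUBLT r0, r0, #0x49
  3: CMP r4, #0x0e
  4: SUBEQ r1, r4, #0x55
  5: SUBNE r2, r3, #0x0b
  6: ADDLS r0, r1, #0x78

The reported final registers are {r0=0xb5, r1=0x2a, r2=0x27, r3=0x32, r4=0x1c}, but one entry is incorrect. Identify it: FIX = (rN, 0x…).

FIX = (r0, 0x37)

[0] flags=0010 → (cmp)
[1] flags=0010 EQ?F → skip
[2] flags=0010 LT?F → skip
[3] flags=0010 → (cmp)
[4] flags=0010 EQ?F → skip
[5] flags=0010 NE?T → r2=0x27
[6] flags=0010 LS?F → skip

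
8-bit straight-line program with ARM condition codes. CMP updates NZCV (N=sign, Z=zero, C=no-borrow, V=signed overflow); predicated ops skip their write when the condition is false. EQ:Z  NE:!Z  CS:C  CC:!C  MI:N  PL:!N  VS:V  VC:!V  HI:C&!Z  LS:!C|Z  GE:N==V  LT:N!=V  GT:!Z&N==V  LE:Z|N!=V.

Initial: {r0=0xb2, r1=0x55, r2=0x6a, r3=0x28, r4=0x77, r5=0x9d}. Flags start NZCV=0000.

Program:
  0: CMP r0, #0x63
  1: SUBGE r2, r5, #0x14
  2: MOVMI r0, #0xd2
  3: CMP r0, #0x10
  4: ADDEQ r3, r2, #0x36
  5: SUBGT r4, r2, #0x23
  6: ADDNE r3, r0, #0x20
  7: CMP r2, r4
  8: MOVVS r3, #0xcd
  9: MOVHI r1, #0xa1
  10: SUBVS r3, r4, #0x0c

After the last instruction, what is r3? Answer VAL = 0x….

[0] flags=0011 → (cmp)
[1] flags=0011 GE?F → skip
[2] flags=0011 MI?F → skip
[3] flags=1010 → (cmp)
[4] flags=1010 EQ?F → skip
[5] flags=1010 GT?F → skip
[6] flags=1010 NE?T → r3=0xd2
[7] flags=1000 → (cmp)
[8] flags=1000 VS?F → skip
[9] flags=1000 HI?F → skip
[10] flags=1000 VS?F → skip

VAL = 0xd2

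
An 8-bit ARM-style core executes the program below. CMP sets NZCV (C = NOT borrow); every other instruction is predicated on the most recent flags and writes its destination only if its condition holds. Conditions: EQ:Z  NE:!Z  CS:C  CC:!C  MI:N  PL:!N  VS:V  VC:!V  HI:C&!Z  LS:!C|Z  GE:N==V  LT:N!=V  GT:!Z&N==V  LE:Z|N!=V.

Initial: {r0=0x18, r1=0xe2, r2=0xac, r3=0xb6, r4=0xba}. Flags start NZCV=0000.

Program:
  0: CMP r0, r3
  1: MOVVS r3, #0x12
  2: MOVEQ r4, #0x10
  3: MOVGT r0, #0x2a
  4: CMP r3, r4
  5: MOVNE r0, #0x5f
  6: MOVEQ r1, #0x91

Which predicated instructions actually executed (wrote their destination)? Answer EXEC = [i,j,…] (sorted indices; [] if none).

0: ✓ CMP  NZCV=0000
1: · MOVVS
2: · MOVEQ
3: ✓ MOVGT  r0←0x2a
4: ✓ CMP  NZCV=1000
5: ✓ MOVNE  r0←0x5f
6: · MOVEQ

EXEC = [3,5]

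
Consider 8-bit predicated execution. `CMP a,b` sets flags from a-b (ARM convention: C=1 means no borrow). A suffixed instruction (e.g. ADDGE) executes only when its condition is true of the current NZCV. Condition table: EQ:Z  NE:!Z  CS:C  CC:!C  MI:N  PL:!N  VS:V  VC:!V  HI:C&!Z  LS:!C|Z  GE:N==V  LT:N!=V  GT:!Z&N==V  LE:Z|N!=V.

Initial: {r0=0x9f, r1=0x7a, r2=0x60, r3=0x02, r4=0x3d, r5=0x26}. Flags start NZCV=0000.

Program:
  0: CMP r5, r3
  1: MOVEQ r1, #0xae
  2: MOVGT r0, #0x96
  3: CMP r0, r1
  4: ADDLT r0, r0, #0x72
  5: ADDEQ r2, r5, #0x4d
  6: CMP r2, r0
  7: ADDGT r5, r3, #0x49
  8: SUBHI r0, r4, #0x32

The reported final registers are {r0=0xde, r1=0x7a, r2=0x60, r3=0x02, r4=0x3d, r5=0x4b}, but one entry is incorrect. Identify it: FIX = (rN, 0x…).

FIX = (r0, 0x0b)

0: ✓ CMP  NZCV=0010
1: · MOVEQ
2: ✓ MOVGT  r0←0x96
3: ✓ CMP  NZCV=0011
4: ✓ ADDLT  r0←0x08
5: · ADDEQ
6: ✓ CMP  NZCV=0010
7: ✓ ADDGT  r5←0x4b
8: ✓ SUBHI  r0←0x0b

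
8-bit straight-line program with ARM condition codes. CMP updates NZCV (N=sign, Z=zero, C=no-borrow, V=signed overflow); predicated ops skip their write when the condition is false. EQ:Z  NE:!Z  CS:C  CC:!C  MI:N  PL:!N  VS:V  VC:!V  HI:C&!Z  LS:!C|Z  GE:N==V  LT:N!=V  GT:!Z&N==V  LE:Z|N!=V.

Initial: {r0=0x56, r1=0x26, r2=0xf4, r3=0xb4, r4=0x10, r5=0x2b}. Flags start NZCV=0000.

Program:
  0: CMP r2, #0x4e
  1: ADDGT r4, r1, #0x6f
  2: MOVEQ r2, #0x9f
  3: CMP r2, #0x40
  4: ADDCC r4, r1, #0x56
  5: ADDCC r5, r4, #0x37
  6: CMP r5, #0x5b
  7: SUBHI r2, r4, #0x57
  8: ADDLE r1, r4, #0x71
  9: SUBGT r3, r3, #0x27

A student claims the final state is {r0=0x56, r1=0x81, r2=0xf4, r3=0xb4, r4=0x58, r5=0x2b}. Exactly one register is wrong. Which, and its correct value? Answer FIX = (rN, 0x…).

0: ✓ CMP  NZCV=1010
1: · ADDGT
2: · MOVEQ
3: ✓ CMP  NZCV=1010
4: · ADDCC
5: · ADDCC
6: ✓ CMP  NZCV=1000
7: · SUBHI
8: ✓ ADDLE  r1←0x81
9: · SUBGT

FIX = (r4, 0x10)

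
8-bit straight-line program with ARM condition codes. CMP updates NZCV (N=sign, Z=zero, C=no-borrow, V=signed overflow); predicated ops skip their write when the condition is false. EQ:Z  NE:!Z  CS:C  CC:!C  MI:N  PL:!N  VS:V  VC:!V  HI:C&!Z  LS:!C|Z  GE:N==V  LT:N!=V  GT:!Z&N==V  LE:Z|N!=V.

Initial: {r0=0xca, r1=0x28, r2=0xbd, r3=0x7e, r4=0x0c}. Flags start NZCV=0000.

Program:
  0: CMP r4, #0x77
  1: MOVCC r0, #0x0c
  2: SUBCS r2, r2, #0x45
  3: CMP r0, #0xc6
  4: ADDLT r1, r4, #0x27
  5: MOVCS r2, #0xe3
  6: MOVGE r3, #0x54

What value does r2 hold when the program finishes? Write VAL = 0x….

VAL = 0xbd

[0] flags=1000 → (cmp)
[1] flags=1000 CC?T → r0=0x0c
[2] flags=1000 CS?F → skip
[3] flags=0000 → (cmp)
[4] flags=0000 LT?F → skip
[5] flags=0000 CS?F → skip
[6] flags=0000 GE?T → r3=0x54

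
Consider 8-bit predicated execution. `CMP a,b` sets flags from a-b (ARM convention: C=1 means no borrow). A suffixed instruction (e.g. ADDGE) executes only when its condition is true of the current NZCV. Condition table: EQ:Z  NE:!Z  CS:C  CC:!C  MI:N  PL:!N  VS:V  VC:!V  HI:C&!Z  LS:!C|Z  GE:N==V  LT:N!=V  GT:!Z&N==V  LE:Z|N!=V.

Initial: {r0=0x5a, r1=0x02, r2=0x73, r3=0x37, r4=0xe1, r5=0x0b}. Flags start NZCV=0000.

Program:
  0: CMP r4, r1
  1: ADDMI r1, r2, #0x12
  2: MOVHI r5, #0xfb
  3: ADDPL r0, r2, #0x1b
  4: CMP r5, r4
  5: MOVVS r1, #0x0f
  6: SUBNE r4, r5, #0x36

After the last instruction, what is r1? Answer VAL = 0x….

[0] flags=1010 → (cmp)
[1] flags=1010 MI?T → r1=0x85
[2] flags=1010 HI?T → r5=0xfb
[3] flags=1010 PL?F → skip
[4] flags=0010 → (cmp)
[5] flags=0010 VS?F → skip
[6] flags=0010 NE?T → r4=0xc5

VAL = 0x85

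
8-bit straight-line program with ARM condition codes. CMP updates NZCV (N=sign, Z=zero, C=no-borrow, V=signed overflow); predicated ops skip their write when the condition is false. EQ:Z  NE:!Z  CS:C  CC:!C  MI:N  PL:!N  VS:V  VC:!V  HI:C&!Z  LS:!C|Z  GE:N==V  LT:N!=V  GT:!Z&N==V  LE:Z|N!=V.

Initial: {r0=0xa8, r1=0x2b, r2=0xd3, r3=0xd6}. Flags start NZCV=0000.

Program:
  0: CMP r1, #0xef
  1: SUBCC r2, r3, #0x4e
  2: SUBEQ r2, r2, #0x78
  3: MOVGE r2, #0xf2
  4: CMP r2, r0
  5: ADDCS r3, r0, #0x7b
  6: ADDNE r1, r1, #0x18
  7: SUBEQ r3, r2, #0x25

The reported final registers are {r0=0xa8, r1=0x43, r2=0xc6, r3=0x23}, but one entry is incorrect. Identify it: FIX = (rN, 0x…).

FIX = (r2, 0xf2)

[0] flags=0000 → (cmp)
[1] flags=0000 CC?T → r2=0x88
[2] flags=0000 EQ?F → skip
[3] flags=0000 GE?T → r2=0xf2
[4] flags=0010 → (cmp)
[5] flags=0010 CS?T → r3=0x23
[6] flags=0010 NE?T → r1=0x43
[7] flags=0010 EQ?F → skip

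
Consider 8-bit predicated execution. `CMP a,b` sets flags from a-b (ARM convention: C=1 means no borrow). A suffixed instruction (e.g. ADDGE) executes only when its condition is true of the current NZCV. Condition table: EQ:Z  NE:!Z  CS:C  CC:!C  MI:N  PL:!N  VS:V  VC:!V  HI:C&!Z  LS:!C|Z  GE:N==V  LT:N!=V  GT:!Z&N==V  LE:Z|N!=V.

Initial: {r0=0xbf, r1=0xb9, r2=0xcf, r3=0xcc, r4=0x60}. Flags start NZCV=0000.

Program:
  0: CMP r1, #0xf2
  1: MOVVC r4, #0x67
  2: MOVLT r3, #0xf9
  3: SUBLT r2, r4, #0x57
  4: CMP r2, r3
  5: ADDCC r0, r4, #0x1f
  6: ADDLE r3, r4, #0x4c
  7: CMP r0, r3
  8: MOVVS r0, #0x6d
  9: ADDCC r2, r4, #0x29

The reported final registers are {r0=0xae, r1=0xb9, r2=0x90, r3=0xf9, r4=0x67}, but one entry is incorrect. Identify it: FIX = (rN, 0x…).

[0] flags=1000 → (cmp)
[1] flags=1000 VC?T → r4=0x67
[2] flags=1000 LT?T → r3=0xf9
[3] flags=1000 LT?T → r2=0x10
[4] flags=0000 → (cmp)
[5] flags=0000 CC?T → r0=0x86
[6] flags=0000 LE?F → skip
[7] flags=1000 → (cmp)
[8] flags=1000 VS?F → skip
[9] flags=1000 CC?T → r2=0x90

FIX = (r0, 0x86)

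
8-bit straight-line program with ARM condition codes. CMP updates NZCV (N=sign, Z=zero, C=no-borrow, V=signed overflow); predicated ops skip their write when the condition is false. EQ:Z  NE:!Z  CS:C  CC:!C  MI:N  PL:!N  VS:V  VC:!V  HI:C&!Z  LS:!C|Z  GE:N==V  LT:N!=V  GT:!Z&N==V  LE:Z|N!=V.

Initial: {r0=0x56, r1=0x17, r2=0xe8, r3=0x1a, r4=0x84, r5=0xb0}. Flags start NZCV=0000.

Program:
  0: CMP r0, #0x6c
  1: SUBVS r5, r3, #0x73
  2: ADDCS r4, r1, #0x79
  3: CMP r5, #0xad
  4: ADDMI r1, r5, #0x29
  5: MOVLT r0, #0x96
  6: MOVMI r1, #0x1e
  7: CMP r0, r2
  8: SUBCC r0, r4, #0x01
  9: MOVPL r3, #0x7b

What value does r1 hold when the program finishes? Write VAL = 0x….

VAL = 0x17

0: ✓ CMP  NZCV=1000
1: · SUBVS
2: · ADDCS
3: ✓ CMP  NZCV=0010
4: · ADDMI
5: · MOVLT
6: · MOVMI
7: ✓ CMP  NZCV=0000
8: ✓ SUBCC  r0←0x83
9: ✓ MOVPL  r3←0x7b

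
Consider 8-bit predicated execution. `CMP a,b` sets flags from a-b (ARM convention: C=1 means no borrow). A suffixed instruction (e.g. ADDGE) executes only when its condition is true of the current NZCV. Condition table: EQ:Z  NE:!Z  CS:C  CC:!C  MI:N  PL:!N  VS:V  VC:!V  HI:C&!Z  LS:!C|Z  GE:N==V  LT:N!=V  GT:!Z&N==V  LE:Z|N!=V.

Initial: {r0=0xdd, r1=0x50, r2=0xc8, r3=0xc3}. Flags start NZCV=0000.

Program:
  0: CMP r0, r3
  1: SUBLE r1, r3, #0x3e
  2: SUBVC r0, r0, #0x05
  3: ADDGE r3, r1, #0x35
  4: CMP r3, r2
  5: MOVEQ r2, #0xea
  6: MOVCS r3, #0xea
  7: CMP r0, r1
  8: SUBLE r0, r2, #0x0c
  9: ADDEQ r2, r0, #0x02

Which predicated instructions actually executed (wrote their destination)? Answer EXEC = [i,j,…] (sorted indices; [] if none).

EXEC = [2,3,8]

0: ✓ CMP  NZCV=0010
1: · SUBLE
2: ✓ SUBVC  r0←0xd8
3: ✓ ADDGE  r3←0x85
4: ✓ CMP  NZCV=1000
5: · MOVEQ
6: · MOVCS
7: ✓ CMP  NZCV=1010
8: ✓ SUBLE  r0←0xbc
9: · ADDEQ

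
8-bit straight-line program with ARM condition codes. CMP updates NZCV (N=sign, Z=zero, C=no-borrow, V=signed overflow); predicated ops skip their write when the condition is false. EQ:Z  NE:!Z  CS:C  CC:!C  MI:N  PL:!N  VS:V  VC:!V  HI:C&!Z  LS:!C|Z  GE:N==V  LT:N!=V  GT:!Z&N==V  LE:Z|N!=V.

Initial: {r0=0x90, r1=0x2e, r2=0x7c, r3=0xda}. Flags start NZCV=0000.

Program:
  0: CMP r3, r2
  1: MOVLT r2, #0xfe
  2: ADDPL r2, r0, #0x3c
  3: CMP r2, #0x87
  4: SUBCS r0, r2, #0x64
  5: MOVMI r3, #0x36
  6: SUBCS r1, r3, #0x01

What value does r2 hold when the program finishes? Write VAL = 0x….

VAL = 0xcc

[0] flags=0011 → (cmp)
[1] flags=0011 LT?T → r2=0xfe
[2] flags=0011 PL?T → r2=0xcc
[3] flags=0010 → (cmp)
[4] flags=0010 CS?T → r0=0x68
[5] flags=0010 MI?F → skip
[6] flags=0010 CS?T → r1=0xd9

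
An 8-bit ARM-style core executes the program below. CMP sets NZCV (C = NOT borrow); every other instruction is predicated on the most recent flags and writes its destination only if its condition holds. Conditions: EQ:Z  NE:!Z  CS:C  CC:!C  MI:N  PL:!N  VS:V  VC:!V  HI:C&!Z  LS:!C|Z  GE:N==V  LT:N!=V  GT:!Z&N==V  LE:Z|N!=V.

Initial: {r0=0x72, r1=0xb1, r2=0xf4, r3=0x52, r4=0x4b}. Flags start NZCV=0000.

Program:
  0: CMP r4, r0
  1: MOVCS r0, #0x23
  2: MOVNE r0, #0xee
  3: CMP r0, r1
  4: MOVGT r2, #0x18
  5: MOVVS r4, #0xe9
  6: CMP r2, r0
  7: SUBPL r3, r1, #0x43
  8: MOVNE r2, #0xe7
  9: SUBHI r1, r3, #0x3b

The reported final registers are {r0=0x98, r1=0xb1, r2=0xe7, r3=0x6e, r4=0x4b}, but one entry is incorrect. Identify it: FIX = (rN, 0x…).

0: ✓ CMP  NZCV=1000
1: · MOVCS
2: ✓ MOVNE  r0←0xee
3: ✓ CMP  NZCV=0010
4: ✓ MOVGT  r2←0x18
5: · MOVVS
6: ✓ CMP  NZCV=0000
7: ✓ SUBPL  r3←0x6e
8: ✓ MOVNE  r2←0xe7
9: · SUBHI

FIX = (r0, 0xee)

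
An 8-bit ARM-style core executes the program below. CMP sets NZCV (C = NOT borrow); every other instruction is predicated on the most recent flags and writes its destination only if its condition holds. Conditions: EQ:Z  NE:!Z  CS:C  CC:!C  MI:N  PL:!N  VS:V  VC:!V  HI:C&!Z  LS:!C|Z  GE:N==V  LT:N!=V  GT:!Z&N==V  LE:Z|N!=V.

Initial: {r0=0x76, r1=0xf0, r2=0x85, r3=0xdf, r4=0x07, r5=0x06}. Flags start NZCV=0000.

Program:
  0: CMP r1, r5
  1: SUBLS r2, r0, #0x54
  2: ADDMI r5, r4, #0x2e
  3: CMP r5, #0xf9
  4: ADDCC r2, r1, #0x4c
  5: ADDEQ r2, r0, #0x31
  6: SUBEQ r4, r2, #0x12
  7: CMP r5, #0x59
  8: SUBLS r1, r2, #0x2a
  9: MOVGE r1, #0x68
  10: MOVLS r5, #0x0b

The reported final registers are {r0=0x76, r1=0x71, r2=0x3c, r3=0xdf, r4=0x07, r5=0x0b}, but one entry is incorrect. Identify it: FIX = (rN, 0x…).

0: ✓ CMP  NZCV=1010
1: · SUBLS
2: ✓ ADDMI  r5←0x35
3: ✓ CMP  NZCV=0000
4: ✓ ADDCC  r2←0x3c
5: · ADDEQ
6: · SUBEQ
7: ✓ CMP  NZCV=1000
8: ✓ SUBLS  r1←0x12
9: · MOVGE
10: ✓ MOVLS  r5←0x0b

FIX = (r1, 0x12)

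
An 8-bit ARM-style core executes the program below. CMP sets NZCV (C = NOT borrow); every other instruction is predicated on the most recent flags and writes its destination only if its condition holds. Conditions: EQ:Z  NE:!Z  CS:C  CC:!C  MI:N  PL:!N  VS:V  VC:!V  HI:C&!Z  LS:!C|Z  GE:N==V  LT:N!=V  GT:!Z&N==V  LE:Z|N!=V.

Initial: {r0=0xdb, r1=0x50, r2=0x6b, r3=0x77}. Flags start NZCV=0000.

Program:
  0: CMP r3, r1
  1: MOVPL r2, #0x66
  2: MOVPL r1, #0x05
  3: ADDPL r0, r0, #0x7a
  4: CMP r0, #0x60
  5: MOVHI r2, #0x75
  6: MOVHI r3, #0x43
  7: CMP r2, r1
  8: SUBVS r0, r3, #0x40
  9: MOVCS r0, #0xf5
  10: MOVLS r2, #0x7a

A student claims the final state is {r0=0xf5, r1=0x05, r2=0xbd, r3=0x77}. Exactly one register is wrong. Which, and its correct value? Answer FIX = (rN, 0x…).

FIX = (r2, 0x66)

0: ✓ CMP  NZCV=0010
1: ✓ MOVPL  r2←0x66
2: ✓ MOVPL  r1←0x05
3: ✓ ADDPL  r0←0x55
4: ✓ CMP  NZCV=1000
5: · MOVHI
6: · MOVHI
7: ✓ CMP  NZCV=0010
8: · SUBVS
9: ✓ MOVCS  r0←0xf5
10: · MOVLS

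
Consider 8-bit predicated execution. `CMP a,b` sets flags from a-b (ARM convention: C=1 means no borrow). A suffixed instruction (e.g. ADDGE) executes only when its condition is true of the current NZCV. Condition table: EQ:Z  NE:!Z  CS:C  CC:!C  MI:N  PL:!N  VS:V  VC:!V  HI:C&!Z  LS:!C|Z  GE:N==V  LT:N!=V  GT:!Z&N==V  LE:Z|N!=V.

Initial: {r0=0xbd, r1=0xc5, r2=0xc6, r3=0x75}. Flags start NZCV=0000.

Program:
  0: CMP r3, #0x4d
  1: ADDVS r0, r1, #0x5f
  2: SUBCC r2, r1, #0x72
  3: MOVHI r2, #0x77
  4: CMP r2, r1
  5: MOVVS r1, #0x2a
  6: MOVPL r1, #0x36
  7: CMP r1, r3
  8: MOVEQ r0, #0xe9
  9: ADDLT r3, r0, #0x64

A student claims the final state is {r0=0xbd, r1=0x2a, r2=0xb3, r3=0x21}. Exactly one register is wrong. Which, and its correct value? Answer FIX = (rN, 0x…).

0: ✓ CMP  NZCV=0010
1: · ADDVS
2: · SUBCC
3: ✓ MOVHI  r2←0x77
4: ✓ CMP  NZCV=1001
5: ✓ MOVVS  r1←0x2a
6: · MOVPL
7: ✓ CMP  NZCV=1000
8: · MOVEQ
9: ✓ ADDLT  r3←0x21

FIX = (r2, 0x77)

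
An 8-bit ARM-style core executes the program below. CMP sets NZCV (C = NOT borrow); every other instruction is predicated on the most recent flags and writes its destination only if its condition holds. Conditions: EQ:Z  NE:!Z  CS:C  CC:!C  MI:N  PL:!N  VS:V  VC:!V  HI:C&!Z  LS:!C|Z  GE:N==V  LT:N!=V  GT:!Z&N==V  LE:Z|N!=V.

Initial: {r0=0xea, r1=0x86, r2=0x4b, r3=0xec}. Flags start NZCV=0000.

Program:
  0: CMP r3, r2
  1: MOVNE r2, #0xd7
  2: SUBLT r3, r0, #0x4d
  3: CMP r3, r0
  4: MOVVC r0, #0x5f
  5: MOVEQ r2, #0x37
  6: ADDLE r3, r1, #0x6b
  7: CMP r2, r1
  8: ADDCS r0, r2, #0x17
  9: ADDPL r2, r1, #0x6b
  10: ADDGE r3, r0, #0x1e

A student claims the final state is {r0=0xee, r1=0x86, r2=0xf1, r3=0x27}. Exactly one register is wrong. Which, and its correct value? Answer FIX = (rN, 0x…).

FIX = (r3, 0x0c)

[0] flags=1010 → (cmp)
[1] flags=1010 NE?T → r2=0xd7
[2] flags=1010 LT?T → r3=0x9d
[3] flags=1000 → (cmp)
[4] flags=1000 VC?T → r0=0x5f
[5] flags=1000 EQ?F → skip
[6] flags=1000 LE?T → r3=0xf1
[7] flags=0010 → (cmp)
[8] flags=0010 CS?T → r0=0xee
[9] flags=0010 PL?T → r2=0xf1
[10] flags=0010 GE?T → r3=0x0c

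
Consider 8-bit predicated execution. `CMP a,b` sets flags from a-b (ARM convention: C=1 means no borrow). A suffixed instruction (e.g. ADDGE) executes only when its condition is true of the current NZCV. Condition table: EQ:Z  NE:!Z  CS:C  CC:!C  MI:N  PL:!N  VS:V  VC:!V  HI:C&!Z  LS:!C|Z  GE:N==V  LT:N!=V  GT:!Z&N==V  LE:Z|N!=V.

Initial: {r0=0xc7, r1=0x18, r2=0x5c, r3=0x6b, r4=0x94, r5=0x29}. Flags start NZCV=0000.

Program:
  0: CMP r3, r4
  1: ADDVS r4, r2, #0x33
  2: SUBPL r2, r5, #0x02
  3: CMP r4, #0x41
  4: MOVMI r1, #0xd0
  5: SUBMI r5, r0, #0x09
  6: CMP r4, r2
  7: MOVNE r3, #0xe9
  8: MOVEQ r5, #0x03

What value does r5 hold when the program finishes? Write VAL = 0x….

VAL = 0x29

0: ✓ CMP  NZCV=1001
1: ✓ ADDVS  r4←0x8f
2: · SUBPL
3: ✓ CMP  NZCV=0011
4: · MOVMI
5: · SUBMI
6: ✓ CMP  NZCV=0011
7: ✓ MOVNE  r3←0xe9
8: · MOVEQ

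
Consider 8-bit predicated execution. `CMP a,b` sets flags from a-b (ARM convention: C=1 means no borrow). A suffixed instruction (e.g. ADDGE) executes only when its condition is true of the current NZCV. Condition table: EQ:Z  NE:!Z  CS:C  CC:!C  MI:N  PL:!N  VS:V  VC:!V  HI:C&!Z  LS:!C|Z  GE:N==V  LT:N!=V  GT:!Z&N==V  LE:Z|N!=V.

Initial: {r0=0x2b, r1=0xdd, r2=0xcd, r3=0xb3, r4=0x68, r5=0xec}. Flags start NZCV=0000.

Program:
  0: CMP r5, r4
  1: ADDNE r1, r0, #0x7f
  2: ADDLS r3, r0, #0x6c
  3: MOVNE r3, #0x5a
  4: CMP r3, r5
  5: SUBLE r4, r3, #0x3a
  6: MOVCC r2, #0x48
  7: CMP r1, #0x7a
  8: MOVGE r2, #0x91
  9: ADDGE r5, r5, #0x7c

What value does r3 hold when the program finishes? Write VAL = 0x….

VAL = 0x5a

[0] flags=1010 → (cmp)
[1] flags=1010 NE?T → r1=0xaa
[2] flags=1010 LS?F → skip
[3] flags=1010 NE?T → r3=0x5a
[4] flags=0000 → (cmp)
[5] flags=0000 LE?F → skip
[6] flags=0000 CC?T → r2=0x48
[7] flags=0011 → (cmp)
[8] flags=0011 GE?F → skip
[9] flags=0011 GE?F → skip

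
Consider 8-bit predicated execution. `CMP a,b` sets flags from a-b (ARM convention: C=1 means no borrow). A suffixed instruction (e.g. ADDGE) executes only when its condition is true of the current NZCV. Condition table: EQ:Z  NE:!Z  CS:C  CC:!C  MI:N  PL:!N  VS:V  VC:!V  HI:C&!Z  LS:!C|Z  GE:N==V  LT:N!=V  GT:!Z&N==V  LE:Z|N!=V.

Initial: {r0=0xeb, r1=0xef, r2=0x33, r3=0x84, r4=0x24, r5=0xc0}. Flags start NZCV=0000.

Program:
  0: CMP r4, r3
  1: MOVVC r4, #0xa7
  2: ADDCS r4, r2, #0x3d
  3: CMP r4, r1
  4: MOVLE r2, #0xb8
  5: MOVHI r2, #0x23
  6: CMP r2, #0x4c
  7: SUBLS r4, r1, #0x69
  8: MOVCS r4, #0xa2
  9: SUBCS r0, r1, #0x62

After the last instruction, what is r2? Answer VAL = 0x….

0: ✓ CMP  NZCV=1001
1: · MOVVC
2: · ADDCS
3: ✓ CMP  NZCV=0000
4: · MOVLE
5: · MOVHI
6: ✓ CMP  NZCV=1000
7: ✓ SUBLS  r4←0x86
8: · MOVCS
9: · SUBCS

VAL = 0x33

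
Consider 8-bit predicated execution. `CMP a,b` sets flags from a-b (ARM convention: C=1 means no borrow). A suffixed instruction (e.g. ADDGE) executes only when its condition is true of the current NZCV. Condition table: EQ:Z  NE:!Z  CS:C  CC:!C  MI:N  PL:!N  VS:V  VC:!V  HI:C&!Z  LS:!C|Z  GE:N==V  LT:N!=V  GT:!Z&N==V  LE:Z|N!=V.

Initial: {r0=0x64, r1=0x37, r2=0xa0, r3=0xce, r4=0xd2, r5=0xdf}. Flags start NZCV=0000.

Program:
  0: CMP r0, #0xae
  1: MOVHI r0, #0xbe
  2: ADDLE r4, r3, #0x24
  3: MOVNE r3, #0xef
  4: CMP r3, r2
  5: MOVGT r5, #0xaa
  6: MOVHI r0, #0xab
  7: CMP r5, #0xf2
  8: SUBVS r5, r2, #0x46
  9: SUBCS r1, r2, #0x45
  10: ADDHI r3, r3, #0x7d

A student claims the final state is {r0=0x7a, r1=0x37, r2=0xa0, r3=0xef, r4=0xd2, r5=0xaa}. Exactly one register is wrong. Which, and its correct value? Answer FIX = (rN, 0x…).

FIX = (r0, 0xab)

0: ✓ CMP  NZCV=1001
1: · MOVHI
2: · ADDLE
3: ✓ MOVNE  r3←0xef
4: ✓ CMP  NZCV=0010
5: ✓ MOVGT  r5←0xaa
6: ✓ MOVHI  r0←0xab
7: ✓ CMP  NZCV=1000
8: · SUBVS
9: · SUBCS
10: · ADDHI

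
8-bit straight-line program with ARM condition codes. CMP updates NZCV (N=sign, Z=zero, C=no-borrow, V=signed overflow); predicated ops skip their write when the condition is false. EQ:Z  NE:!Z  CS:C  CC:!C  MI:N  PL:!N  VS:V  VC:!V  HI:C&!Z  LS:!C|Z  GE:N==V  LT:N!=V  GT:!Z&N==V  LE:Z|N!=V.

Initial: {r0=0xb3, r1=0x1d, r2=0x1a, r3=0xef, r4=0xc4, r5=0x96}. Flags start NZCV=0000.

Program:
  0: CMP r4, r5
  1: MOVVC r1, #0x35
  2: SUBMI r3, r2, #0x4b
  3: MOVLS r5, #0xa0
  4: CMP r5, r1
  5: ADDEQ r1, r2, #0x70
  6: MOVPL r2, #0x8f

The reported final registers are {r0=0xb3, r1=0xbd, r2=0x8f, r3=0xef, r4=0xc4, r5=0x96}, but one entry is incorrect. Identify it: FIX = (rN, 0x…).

FIX = (r1, 0x35)

[0] flags=0010 → (cmp)
[1] flags=0010 VC?T → r1=0x35
[2] flags=0010 MI?F → skip
[3] flags=0010 LS?F → skip
[4] flags=0011 → (cmp)
[5] flags=0011 EQ?F → skip
[6] flags=0011 PL?T → r2=0x8f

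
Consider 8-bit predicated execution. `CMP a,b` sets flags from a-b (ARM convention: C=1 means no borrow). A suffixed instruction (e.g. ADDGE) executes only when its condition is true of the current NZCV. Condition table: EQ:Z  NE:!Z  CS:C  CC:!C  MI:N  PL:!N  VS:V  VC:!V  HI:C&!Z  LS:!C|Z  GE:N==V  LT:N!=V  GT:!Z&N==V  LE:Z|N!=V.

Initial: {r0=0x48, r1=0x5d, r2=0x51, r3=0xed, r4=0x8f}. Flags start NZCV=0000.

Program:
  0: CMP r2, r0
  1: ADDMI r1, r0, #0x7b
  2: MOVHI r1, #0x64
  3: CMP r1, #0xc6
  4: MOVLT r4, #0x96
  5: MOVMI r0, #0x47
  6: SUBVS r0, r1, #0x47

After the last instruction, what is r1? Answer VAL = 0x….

VAL = 0x64

0: ✓ CMP  NZCV=0010
1: · ADDMI
2: ✓ MOVHI  r1←0x64
3: ✓ CMP  NZCV=1001
4: · MOVLT
5: ✓ MOVMI  r0←0x47
6: ✓ SUBVS  r0←0x1d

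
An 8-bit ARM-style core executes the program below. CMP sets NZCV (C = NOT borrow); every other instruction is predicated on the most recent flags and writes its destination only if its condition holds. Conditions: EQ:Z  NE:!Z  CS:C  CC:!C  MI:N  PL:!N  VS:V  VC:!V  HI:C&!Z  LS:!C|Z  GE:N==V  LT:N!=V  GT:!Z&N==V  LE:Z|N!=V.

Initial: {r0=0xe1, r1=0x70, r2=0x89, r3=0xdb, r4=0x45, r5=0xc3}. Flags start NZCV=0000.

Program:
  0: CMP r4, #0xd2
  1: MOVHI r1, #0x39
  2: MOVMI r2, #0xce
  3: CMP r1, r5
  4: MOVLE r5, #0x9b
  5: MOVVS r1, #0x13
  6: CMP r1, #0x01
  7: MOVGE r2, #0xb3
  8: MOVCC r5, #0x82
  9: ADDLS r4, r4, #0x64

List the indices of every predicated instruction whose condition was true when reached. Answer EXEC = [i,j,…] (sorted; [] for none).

EXEC = [5,7]

0: ✓ CMP  NZCV=0000
1: · MOVHI
2: · MOVMI
3: ✓ CMP  NZCV=1001
4: · MOVLE
5: ✓ MOVVS  r1←0x13
6: ✓ CMP  NZCV=0010
7: ✓ MOVGE  r2←0xb3
8: · MOVCC
9: · ADDLS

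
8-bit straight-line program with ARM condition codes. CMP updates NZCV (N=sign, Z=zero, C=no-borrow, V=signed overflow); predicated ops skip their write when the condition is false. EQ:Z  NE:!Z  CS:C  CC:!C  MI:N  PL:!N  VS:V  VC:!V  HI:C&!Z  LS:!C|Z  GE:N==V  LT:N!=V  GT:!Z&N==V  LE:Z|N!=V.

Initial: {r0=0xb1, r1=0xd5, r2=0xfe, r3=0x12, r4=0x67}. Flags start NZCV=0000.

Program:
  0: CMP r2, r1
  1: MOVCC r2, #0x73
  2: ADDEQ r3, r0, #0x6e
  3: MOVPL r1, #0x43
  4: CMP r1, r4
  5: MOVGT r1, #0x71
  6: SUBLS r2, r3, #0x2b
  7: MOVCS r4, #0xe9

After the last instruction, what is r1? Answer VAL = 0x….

VAL = 0x43

0: ✓ CMP  NZCV=0010
1: · MOVCC
2: · ADDEQ
3: ✓ MOVPL  r1←0x43
4: ✓ CMP  NZCV=1000
5: · MOVGT
6: ✓ SUBLS  r2←0xe7
7: · MOVCS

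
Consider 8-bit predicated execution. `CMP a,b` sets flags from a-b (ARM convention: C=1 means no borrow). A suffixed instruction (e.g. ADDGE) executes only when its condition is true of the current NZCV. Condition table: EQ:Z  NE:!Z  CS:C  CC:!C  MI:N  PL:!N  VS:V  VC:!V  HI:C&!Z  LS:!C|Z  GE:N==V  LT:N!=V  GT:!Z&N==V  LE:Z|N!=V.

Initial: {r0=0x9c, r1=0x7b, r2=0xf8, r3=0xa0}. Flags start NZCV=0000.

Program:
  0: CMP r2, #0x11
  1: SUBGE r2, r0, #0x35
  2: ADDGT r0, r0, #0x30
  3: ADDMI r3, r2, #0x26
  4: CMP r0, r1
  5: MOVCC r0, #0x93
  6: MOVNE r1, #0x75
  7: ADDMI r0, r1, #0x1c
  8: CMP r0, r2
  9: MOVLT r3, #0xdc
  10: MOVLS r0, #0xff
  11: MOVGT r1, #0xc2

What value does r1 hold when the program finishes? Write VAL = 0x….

0: ✓ CMP  NZCV=1010
1: · SUBGE
2: · ADDGT
3: ✓ ADDMI  r3←0x1e
4: ✓ CMP  NZCV=0011
5: · MOVCC
6: ✓ MOVNE  r1←0x75
7: · ADDMI
8: ✓ CMP  NZCV=1000
9: ✓ MOVLT  r3←0xdc
10: ✓ MOVLS  r0←0xff
11: · MOVGT

VAL = 0x75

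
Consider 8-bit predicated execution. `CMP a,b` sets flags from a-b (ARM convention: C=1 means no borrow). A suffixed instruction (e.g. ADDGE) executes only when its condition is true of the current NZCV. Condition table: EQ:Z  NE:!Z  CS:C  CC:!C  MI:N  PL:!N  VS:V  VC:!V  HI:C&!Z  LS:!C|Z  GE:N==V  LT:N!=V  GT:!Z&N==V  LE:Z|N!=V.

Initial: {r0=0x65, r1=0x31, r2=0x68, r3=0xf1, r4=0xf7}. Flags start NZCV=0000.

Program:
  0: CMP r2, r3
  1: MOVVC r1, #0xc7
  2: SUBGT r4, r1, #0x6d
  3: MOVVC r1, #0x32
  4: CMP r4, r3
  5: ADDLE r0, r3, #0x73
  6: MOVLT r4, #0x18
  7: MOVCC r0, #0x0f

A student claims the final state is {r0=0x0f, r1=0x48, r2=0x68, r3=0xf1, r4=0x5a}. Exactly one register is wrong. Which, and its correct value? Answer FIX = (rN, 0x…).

[0] flags=0000 → (cmp)
[1] flags=0000 VC?T → r1=0xc7
[2] flags=0000 GT?T → r4=0x5a
[3] flags=0000 VC?T → r1=0x32
[4] flags=0000 → (cmp)
[5] flags=0000 LE?F → skip
[6] flags=0000 LT?F → skip
[7] flags=0000 CC?T → r0=0x0f

FIX = (r1, 0x32)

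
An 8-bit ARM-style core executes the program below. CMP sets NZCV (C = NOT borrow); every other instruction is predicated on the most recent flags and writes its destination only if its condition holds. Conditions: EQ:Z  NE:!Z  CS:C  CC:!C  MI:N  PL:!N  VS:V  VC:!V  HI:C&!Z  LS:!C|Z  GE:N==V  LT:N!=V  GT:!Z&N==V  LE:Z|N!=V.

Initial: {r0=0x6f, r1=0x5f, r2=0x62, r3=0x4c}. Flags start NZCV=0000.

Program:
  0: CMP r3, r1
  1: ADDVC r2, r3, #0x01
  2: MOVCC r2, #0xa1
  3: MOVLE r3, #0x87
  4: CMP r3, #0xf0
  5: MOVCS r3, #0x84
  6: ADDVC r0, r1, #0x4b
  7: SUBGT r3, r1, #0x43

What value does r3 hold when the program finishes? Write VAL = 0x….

VAL = 0x87

[0] flags=1000 → (cmp)
[1] flags=1000 VC?T → r2=0x4d
[2] flags=1000 CC?T → r2=0xa1
[3] flags=1000 LE?T → r3=0x87
[4] flags=1000 → (cmp)
[5] flags=1000 CS?F → skip
[6] flags=1000 VC?T → r0=0xaa
[7] flags=1000 GT?F → skip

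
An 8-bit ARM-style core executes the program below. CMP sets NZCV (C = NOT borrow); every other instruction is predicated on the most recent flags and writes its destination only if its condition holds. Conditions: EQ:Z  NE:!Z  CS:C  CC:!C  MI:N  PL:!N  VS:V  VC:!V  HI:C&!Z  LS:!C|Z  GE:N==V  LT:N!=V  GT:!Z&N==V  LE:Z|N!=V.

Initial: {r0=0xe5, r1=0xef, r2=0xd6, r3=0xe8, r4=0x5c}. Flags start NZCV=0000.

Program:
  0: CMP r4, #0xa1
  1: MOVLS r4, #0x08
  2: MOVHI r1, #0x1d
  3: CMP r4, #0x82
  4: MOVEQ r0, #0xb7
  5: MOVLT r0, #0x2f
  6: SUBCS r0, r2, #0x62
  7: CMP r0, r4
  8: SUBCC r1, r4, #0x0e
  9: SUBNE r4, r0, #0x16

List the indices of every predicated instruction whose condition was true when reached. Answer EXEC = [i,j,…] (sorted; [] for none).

EXEC = [1,9]

0: ✓ CMP  NZCV=1001
1: ✓ MOVLS  r4←0x08
2: · MOVHI
3: ✓ CMP  NZCV=1001
4: · MOVEQ
5: · MOVLT
6: · SUBCS
7: ✓ CMP  NZCV=1010
8: · SUBCC
9: ✓ SUBNE  r4←0xcf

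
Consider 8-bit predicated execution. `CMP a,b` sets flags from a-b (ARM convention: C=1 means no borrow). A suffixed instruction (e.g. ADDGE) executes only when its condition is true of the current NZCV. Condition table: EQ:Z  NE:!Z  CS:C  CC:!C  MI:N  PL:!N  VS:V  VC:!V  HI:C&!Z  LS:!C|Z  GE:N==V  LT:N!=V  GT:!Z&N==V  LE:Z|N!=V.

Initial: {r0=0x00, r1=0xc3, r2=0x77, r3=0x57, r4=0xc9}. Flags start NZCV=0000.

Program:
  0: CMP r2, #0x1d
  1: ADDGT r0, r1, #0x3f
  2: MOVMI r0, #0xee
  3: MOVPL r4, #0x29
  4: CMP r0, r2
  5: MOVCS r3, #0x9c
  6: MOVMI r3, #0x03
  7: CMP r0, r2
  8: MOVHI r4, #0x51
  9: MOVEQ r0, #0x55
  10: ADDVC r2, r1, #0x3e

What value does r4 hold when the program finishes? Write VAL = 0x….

[0] flags=0010 → (cmp)
[1] flags=0010 GT?T → r0=0x02
[2] flags=0010 MI?F → skip
[3] flags=0010 PL?T → r4=0x29
[4] flags=1000 → (cmp)
[5] flags=1000 CS?F → skip
[6] flags=1000 MI?T → r3=0x03
[7] flags=1000 → (cmp)
[8] flags=1000 HI?F → skip
[9] flags=1000 EQ?F → skip
[10] flags=1000 VC?T → r2=0x01

VAL = 0x29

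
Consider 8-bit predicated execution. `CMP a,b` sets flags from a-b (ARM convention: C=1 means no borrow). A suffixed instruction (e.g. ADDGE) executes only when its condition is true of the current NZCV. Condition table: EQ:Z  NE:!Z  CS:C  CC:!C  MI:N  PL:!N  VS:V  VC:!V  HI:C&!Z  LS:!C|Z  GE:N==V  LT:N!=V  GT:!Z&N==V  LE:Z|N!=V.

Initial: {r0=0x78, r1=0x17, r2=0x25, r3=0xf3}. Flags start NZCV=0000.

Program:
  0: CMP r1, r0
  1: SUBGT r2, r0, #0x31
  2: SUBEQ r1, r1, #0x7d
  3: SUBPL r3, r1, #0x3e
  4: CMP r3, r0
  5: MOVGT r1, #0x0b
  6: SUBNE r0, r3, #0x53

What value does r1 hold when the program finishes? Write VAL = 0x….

0: ✓ CMP  NZCV=1000
1: · SUBGT
2: · SUBEQ
3: · SUBPL
4: ✓ CMP  NZCV=0011
5: · MOVGT
6: ✓ SUBNE  r0←0xa0

VAL = 0x17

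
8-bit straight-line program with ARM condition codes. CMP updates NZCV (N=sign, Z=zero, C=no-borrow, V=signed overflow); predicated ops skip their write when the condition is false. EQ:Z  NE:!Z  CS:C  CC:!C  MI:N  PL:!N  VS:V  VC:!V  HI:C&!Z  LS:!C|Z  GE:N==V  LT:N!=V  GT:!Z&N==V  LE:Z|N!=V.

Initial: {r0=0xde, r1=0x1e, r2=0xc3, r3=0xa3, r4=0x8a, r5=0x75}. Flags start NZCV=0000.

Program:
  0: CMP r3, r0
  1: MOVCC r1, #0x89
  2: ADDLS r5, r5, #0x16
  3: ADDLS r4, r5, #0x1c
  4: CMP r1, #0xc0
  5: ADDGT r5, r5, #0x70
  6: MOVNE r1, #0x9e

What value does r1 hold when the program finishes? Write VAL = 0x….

0: ✓ CMP  NZCV=1000
1: ✓ MOVCC  r1←0x89
2: ✓ ADDLS  r5←0x8b
3: ✓ ADDLS  r4←0xa7
4: ✓ CMP  NZCV=1000
5: · ADDGT
6: ✓ MOVNE  r1←0x9e

VAL = 0x9e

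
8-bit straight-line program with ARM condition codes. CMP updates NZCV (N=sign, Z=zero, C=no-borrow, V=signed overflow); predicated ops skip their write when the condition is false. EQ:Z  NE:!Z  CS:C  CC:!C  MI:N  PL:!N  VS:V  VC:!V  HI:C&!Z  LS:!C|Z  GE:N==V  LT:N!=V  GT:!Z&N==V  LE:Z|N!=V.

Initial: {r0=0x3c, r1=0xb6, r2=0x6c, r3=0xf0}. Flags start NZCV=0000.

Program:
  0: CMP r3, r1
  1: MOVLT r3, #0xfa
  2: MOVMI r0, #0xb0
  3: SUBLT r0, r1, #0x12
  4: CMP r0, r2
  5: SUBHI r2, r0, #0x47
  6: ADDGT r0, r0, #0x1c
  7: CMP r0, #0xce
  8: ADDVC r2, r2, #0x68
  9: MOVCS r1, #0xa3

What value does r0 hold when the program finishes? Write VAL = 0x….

0: ✓ CMP  NZCV=0010
1: · MOVLT
2: · MOVMI
3: · SUBLT
4: ✓ CMP  NZCV=1000
5: · SUBHI
6: · ADDGT
7: ✓ CMP  NZCV=0000
8: ✓ ADDVC  r2←0xd4
9: · MOVCS

VAL = 0x3c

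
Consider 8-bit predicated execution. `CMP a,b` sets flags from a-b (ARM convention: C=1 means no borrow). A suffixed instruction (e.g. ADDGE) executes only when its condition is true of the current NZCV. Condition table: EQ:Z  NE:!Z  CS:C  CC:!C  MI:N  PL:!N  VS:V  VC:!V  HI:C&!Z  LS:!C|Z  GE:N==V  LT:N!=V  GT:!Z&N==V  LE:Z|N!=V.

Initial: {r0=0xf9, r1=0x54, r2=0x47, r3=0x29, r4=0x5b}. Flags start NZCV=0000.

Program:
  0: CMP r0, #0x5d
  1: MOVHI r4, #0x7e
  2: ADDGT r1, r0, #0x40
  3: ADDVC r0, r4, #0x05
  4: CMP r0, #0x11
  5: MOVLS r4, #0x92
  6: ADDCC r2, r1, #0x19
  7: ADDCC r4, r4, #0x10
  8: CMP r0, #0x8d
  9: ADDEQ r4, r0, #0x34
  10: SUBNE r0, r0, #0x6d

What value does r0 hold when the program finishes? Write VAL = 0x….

VAL = 0x16

0: ✓ CMP  NZCV=1010
1: ✓ MOVHI  r4←0x7e
2: · ADDGT
3: ✓ ADDVC  r0←0x83
4: ✓ CMP  NZCV=0011
5: · MOVLS
6: · ADDCC
7: · ADDCC
8: ✓ CMP  NZCV=1000
9: · ADDEQ
10: ✓ SUBNE  r0←0x16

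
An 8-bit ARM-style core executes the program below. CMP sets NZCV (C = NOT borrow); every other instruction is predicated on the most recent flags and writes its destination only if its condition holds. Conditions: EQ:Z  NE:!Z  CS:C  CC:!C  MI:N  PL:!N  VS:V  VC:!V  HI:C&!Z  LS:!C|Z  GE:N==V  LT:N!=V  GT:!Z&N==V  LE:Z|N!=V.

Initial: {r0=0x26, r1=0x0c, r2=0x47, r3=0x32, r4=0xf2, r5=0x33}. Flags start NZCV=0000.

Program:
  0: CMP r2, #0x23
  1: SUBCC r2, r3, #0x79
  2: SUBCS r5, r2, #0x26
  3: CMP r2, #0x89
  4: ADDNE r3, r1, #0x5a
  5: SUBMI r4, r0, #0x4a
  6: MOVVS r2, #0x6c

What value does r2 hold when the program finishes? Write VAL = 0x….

0: ✓ CMP  NZCV=0010
1: · SUBCC
2: ✓ SUBCS  r5←0x21
3: ✓ CMP  NZCV=1001
4: ✓ ADDNE  r3←0x66
5: ✓ SUBMI  r4←0xdc
6: ✓ MOVVS  r2←0x6c

VAL = 0x6c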